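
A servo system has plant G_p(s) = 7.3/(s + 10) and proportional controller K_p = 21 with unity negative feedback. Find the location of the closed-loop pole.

Closed-loop transfer function: T(s) = K_p·G_p(s)/(1 + K_p·G_p(s)) = 153.3/(s + 10 + 153.3) = 153.3/(s + 163.3).
The closed-loop pole is at s = −163.3.

s = -163.3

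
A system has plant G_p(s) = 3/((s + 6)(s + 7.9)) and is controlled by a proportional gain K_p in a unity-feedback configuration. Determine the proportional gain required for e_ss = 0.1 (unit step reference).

For a type-0 loop with proportional control, e_ss = 1/(1 + K_p·G_p(0)).
G_p(0) = 0.06329. Require 1/(1 + K_p·0.06329) = 0.1, so 1 + 0.06329·K_p = 10.
K_p = (10 − 1)/0.06329 = 142.

K_p = 142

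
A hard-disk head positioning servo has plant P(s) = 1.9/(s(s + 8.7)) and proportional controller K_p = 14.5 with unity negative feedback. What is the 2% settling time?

T_s ≈ 0.92 s

Closed-loop characteristic equation: s² + 8.7s + 27.55 = 0, so ω_n = 5.249 rad/s and ζ = 8.7/(2·5.249) = 0.8288.
2% settling time T_s ≈ 4/(ζω_n) = 4/4.35 = 0.92 s.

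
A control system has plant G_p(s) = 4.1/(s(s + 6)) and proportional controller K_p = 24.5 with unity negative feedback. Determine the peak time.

The closed-loop denominator s² + 6s + 100.4 gives ω_n = √100.4 = 10.02 and ζ = 6/(2ω_n) = 0.2993.
Damped frequency ω_d = ω_n√(1−ζ²) = 9.563 rad/s, so peak time T_p = π/ω_d = 0.329 s.

T_p = 0.329 s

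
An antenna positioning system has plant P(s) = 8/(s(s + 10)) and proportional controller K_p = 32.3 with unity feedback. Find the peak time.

T_p = 0.206 s

Closed-loop characteristic equation: s² + 10s + 258.4 = 0, so ω_n = 16.07 rad/s and ζ = 10/(2·16.07) = 0.311.
Damped frequency ω_d = ω_n√(1−ζ²) = 15.28 rad/s, so peak time T_p = π/ω_d = 0.206 s.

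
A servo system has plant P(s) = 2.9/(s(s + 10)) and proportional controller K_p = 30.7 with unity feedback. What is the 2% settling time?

T_s ≈ 0.8 s

Closed-loop characteristic equation: s² + 10s + 89.03 = 0, so ω_n = 9.436 rad/s and ζ = 10/(2·9.436) = 0.5299.
2% settling time T_s ≈ 4/(ζω_n) = 4/5 = 0.8 s.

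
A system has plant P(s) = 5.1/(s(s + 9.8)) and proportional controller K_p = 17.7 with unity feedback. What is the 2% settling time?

T_s ≈ 0.816 s

Closed-loop characteristic equation: s² + 9.8s + 90.27 = 0, so ω_n = 9.501 rad/s and ζ = 9.8/(2·9.501) = 0.5157.
2% settling time T_s ≈ 4/(ζω_n) = 4/4.9 = 0.816 s.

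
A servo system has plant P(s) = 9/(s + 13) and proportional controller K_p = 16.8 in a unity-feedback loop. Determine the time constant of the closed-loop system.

Closed-loop transfer function: T(s) = K_p·P(s)/(1 + K_p·P(s)) = 151.2/(s + 13 + 151.2) = 151.2/(s + 164.2).
Time constant τ = 1/164.2 = 0.00609 s.

τ = 0.00609 s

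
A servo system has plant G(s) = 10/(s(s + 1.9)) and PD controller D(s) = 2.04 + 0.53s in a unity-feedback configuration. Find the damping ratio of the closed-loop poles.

ζ = 0.797

Forward path: (2.04 + 0.53s)·10/(s(s+1.9)). The closed-loop characteristic equation is s² + (1.9 + 10·0.53)s + 10·2.04 = 0.
That is s² + 7.2s + 20.4 = 0, so ω_n = 4.517 rad/s and ζ = 7.2/(2·4.517) = 0.7971.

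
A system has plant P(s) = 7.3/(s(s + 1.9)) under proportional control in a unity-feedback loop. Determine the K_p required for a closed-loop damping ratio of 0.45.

Closed-loop characteristic equation: s² + 1.9s + K_p·7.3 = 0.
So ω_n = √(7.3K_p) and 2ζω_n = 1.9, giving ζ = 1.9/(2√(7.3K_p)).
Setting ζ = 0.45: √(7.3K_p) = 1.9/(2·0.45) = 2.111, so K_p = 4.457/7.3 = 0.611.

K_p = 0.611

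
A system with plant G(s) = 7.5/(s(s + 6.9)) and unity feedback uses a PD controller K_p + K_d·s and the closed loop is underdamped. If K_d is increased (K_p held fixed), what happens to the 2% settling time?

decrease

Characteristic equation s² + (6.9 + 7.5K_d)s + 7.5K_p = 0: raising K_d increases ζω_n = (6.9+7.5K_d)/2 while the loop stays underdamped, so T_s ≈ 4/(ζω_n) decreases.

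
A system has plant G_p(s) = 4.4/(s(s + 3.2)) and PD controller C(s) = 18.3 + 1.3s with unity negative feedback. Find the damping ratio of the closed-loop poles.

Forward path: (18.3 + 1.3s)·4.4/(s(s+3.2)). The closed-loop characteristic equation is s² + (3.2 + 4.4·1.3)s + 4.4·18.3 = 0.
That is s² + 8.92s + 80.52 = 0, so ω_n = 8.973 rad/s and ζ = 8.92/(2·8.973) = 0.497.

ζ = 0.497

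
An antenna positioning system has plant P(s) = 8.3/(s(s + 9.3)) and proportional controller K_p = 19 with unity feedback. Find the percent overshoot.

28.6%

The closed-loop denominator s² + 9.3s + 157.7 gives ω_n = √157.7 = 12.56 and ζ = 9.3/(2ω_n) = 0.3703.
%OS = 100·exp(−πζ/√(1−ζ²)) = 100·exp(−π·0.3703/√0.8629) = 28.6%.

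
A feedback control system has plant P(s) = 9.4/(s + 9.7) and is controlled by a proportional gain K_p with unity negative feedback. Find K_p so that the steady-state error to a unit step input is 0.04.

K_p = 24.8

Steady-state error for a unit step on this type-0 loop is 1/(1 + K_p·P(0)).
P(0) = 0.9691. Require 1/(1 + K_p·0.9691) = 0.04, so 1 + 0.9691·K_p = 25.
K_p = (25 − 1)/0.9691 = 24.8.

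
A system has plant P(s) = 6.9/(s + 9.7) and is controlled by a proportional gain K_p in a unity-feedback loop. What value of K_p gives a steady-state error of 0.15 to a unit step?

K_p = 7.97

Steady-state error for a unit step on this type-0 loop is 1/(1 + K_p·P(0)).
P(0) = 0.7113. Require 1/(1 + K_p·0.7113) = 0.15, so 1 + 0.7113·K_p = 6.667.
K_p = (6.667 − 1)/0.7113 = 7.97.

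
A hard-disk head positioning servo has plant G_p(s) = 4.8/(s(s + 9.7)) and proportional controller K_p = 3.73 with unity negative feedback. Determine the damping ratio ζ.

1 + K_p·G_p(s) = 0 gives s² + 9.7s + 17.9 = 0.
So ω_n² = 17.9 ⇒ ω_n = 4.231 rad/s, and ζ = 9.7/(2ω_n) = 1.15.

ζ = 1.15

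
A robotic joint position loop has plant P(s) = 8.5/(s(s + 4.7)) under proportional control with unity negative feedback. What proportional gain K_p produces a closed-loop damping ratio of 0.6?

Closed-loop characteristic equation: s² + 4.7s + K_p·8.5 = 0.
So ω_n = √(8.5K_p) and 2ζω_n = 4.7, giving ζ = 4.7/(2√(8.5K_p)).
Setting ζ = 0.6: √(8.5K_p) = 4.7/(2·0.6) = 3.917, so K_p = 15.34/8.5 = 1.8.

K_p = 1.8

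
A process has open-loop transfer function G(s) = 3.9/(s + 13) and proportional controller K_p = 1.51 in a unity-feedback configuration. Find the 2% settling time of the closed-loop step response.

T_s ≈ 0.212 s

Closed-loop transfer function: T(s) = K_p·G(s)/(1 + K_p·G(s)) = 5.889/(s + 13 + 5.889) = 5.889/(s + 18.89).
Time constant τ = 1/18.89 = 0.05294 s, so the 2% settling time is about 4τ = 0.212 s.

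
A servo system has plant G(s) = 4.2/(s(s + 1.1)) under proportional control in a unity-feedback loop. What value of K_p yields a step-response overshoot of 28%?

K_p = 0.511

From %OS = 100·exp(−πζ/√(1−ζ²)) = 28%, ζ = −ln(0.28)/√(π²+ln²(0.28)) = 0.3755.
Characteristic equation s² + 1.1s + 4.2K_p = 0 gives ζ = 1.1/(2√(4.2K_p)).
Setting ζ = 0.3755: √(4.2K_p) = 1.1/(2·0.3755) = 1.465, so K_p = 2.145/4.2 = 0.511.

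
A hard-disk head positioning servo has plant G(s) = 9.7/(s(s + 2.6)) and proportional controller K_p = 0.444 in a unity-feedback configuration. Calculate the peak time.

T_p = 1.94 s

The closed-loop denominator s² + 2.6s + 4.307 gives ω_n = √4.307 = 2.075 and ζ = 2.6/(2ω_n) = 0.6264.
Damped frequency ω_d = ω_n√(1−ζ²) = 1.618 rad/s, so peak time T_p = π/ω_d = 1.94 s.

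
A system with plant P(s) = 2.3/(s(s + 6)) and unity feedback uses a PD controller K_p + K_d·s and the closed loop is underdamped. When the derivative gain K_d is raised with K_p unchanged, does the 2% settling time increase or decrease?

decrease

Characteristic equation s² + (6 + 2.3K_d)s + 2.3K_p = 0: raising K_d increases ζω_n = (6+2.3K_d)/2 while the loop stays underdamped, so T_s ≈ 4/(ζω_n) decreases.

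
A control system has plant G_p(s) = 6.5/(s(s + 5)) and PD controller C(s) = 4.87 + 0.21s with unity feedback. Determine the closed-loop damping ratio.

ζ = 0.566

Forward path: (4.87 + 0.21s)·6.5/(s(s+5)). The closed-loop characteristic equation is s² + (5 + 6.5·0.21)s + 6.5·4.87 = 0.
That is s² + 6.365s + 31.66 = 0, so ω_n = 5.626 rad/s and ζ = 6.365/(2·5.626) = 0.5656.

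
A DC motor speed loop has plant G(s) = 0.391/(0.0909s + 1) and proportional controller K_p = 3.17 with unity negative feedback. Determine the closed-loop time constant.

τ = 0.0406 s

Closed loop: T(s) = K_p·G/(1+K_p·G) = 1.239/(0.0909s + 1 + 1.239), with pole at s = −(1 + 1.239)/0.0909 = −24.64.
Closed-loop time constant τ = 1/24.64 = 0.0406 s.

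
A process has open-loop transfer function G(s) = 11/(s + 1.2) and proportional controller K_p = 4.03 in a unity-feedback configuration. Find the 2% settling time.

T_s ≈ 0.0879 s

Closed-loop transfer function: T(s) = K_p·G(s)/(1 + K_p·G(s)) = 44.33/(s + 1.2 + 44.33) = 44.33/(s + 45.53).
Time constant τ = 1/45.53 = 0.02196 s, so the 2% settling time is about 4τ = 0.0879 s.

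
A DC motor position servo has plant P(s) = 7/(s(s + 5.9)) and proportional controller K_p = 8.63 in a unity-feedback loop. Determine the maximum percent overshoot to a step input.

From 1 + K_pP(s) = 0: s² + 5.9s + 60.41 = 0 ⇒ ω_n = 7.772, ζ = 0.3795.
%OS = 100·exp(−πζ/√(1−ζ²)) = 100·exp(−π·0.3795/√0.8559) = 27.6%.

27.6%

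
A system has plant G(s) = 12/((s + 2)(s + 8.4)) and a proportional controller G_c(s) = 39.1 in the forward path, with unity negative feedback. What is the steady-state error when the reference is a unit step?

0.0346

The loop is type 0. Static position error constant K_pos = G_c(0)·G(0) = 39.1·0.7143 = 27.93.
Steady-state error to a unit step: e_ss = 1/(1+K_pos) = 1/28.93 = 0.0346.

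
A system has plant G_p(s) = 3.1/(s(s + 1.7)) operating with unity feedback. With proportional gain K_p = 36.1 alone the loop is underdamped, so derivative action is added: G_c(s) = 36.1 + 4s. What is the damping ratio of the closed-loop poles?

ζ = 0.666

Forward path: (36.1 + 4s)·3.1/(s(s+1.7)). The closed-loop characteristic equation is s² + (1.7 + 3.1·4)s + 3.1·36.1 = 0.
That is s² + 14.1s + 111.9 = 0, so ω_n = 10.58 rad/s and ζ = 14.1/(2·10.58) = 0.6664.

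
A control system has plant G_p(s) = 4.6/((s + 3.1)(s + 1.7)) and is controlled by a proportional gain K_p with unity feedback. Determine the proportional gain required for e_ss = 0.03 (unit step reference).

K_p = 37

The loop is type 0, so e_ss(step) = 1/(1 + K_pos) with K_pos = K_p·G_p(0).
G_p(0) = 0.8729. Require 1/(1 + K_p·0.8729) = 0.03, so 1 + 0.8729·K_p = 33.33.
K_p = (33.33 − 1)/0.8729 = 37.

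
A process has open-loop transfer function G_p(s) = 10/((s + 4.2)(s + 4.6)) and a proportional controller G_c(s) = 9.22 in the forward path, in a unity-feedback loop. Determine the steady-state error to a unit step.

The loop is type 0. Static position error constant K_pos = G_c(0)·G_p(0) = 9.22·0.5176 = 4.772.
Steady-state error to a unit step: e_ss = 1/(1+K_pos) = 1/5.772 = 0.173.

0.173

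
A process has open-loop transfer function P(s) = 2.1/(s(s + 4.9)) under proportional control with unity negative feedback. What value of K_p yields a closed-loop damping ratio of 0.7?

Closed-loop characteristic equation: s² + 4.9s + K_p·2.1 = 0.
So ω_n = √(2.1K_p) and 2ζω_n = 4.9, giving ζ = 4.9/(2√(2.1K_p)).
Setting ζ = 0.7: √(2.1K_p) = 4.9/(2·0.7) = 3.5, so K_p = 12.25/2.1 = 5.83.

K_p = 5.83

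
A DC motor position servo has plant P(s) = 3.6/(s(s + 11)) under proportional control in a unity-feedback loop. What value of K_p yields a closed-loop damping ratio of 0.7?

K_p = 17.1

Closed-loop characteristic equation: s² + 11s + K_p·3.6 = 0.
So ω_n = √(3.6K_p) and 2ζω_n = 11, giving ζ = 11/(2√(3.6K_p)).
Setting ζ = 0.7: √(3.6K_p) = 11/(2·0.7) = 7.857, so K_p = 61.73/3.6 = 17.1.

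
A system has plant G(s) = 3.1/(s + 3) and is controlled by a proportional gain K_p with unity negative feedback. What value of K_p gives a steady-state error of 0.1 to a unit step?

Steady-state error for a unit step on this type-0 loop is 1/(1 + K_p·G(0)).
G(0) = 1.033. Require 1/(1 + K_p·1.033) = 0.1, so 1 + 1.033·K_p = 10.
K_p = (10 − 1)/1.033 = 8.71.

K_p = 8.71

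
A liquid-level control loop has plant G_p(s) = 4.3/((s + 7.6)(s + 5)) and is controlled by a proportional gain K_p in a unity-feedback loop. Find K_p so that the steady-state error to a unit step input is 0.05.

For a type-0 loop with proportional control, e_ss = 1/(1 + K_p·G_p(0)).
G_p(0) = 0.1132. Require 1/(1 + K_p·0.1132) = 0.05, so 1 + 0.1132·K_p = 20.
K_p = (20 − 1)/0.1132 = 168.

K_p = 168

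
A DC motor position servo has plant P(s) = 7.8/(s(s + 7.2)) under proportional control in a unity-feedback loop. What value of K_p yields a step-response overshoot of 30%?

K_p = 13

From %OS = 100·exp(−πζ/√(1−ζ²)) = 30%, ζ = −ln(0.3)/√(π²+ln²(0.3)) = 0.3579.
Characteristic equation s² + 7.2s + 7.8K_p = 0 gives ζ = 7.2/(2√(7.8K_p)).
Setting ζ = 0.3579: √(7.8K_p) = 7.2/(2·0.3579) = 10.06, so K_p = 101.2/7.8 = 13.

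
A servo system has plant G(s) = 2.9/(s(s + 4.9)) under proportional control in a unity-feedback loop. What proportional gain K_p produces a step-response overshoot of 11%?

From %OS = 100·exp(−πζ/√(1−ζ²)) = 11%, ζ = −ln(0.11)/√(π²+ln²(0.11)) = 0.5749.
Characteristic equation s² + 4.9s + 2.9K_p = 0 gives ζ = 4.9/(2√(2.9K_p)).
Setting ζ = 0.5749: √(2.9K_p) = 4.9/(2·0.5749) = 4.262, so K_p = 18.16/2.9 = 6.26.

K_p = 6.26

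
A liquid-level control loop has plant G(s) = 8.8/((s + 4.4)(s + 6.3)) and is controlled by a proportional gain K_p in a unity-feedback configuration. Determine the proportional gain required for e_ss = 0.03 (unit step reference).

K_p = 102

The loop is type 0, so e_ss(step) = 1/(1 + K_pos) with K_pos = K_p·G(0).
G(0) = 0.3175. Require 1/(1 + K_p·0.3175) = 0.03, so 1 + 0.3175·K_p = 33.33.
K_p = (33.33 − 1)/0.3175 = 102.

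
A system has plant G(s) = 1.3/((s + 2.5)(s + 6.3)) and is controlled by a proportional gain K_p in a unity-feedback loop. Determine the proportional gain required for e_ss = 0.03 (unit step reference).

For a type-0 loop with proportional control, e_ss = 1/(1 + K_p·G(0)).
G(0) = 0.08254. Require 1/(1 + K_p·0.08254) = 0.03, so 1 + 0.08254·K_p = 33.33.
K_p = (33.33 − 1)/0.08254 = 392.

K_p = 392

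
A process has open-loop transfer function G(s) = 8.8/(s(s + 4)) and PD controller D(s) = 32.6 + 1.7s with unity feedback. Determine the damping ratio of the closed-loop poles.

Forward path: (32.6 + 1.7s)·8.8/(s(s+4)). The closed-loop characteristic equation is s² + (4 + 8.8·1.7)s + 8.8·32.6 = 0.
That is s² + 18.96s + 286.9 = 0, so ω_n = 16.94 rad/s and ζ = 18.96/(2·16.94) = 0.5597.

ζ = 0.56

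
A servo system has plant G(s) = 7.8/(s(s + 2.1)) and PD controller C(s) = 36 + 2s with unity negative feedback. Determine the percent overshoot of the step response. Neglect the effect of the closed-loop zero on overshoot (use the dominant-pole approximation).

14.2%

Forward path: (36 + 2s)·7.8/(s(s+2.1)). The closed-loop characteristic equation is s² + (2.1 + 7.8·2)s + 7.8·36 = 0.
That is s² + 17.7s + 280.8 = 0, so ω_n = 16.76 rad/s and ζ = 17.7/(2·16.76) = 0.5281.
%OS = 100·exp(−πζ/√(1−ζ²)) = 14.2%.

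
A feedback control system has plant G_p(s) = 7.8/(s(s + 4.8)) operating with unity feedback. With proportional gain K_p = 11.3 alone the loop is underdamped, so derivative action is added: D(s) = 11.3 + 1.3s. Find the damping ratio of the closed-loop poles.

Forward path: (11.3 + 1.3s)·7.8/(s(s+4.8)). The closed-loop characteristic equation is s² + (4.8 + 7.8·1.3)s + 7.8·11.3 = 0.
That is s² + 14.94s + 88.14 = 0, so ω_n = 9.388 rad/s and ζ = 14.94/(2·9.388) = 0.7957.

ζ = 0.796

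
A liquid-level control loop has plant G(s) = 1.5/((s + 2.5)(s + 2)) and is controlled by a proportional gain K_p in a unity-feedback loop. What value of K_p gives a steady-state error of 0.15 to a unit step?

K_p = 18.9

For a type-0 loop with proportional control, e_ss = 1/(1 + K_p·G(0)).
G(0) = 0.3. Require 1/(1 + K_p·0.3) = 0.15, so 1 + 0.3·K_p = 6.667.
K_p = (6.667 − 1)/0.3 = 18.9.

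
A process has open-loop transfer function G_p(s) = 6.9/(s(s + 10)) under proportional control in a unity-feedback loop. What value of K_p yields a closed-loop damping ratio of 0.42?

K_p = 20.5

Closed-loop characteristic equation: s² + 10s + K_p·6.9 = 0.
So ω_n = √(6.9K_p) and 2ζω_n = 10, giving ζ = 10/(2√(6.9K_p)).
Setting ζ = 0.42: √(6.9K_p) = 10/(2·0.42) = 11.9, so K_p = 141.7/6.9 = 20.5.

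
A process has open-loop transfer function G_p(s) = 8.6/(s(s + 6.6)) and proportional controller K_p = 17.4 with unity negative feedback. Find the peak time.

From 1 + K_pG_p(s) = 0: s² + 6.6s + 149.6 = 0 ⇒ ω_n = 12.23, ζ = 0.2698.
Damped frequency ω_d = ω_n√(1−ζ²) = 11.78 rad/s, so peak time T_p = π/ω_d = 0.267 s.

T_p = 0.267 s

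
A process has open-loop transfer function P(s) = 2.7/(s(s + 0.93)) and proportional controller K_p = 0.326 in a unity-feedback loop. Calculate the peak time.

T_p = 3.86 s

Closed-loop characteristic equation: s² + 0.93s + 0.8802 = 0, so ω_n = 0.9382 rad/s and ζ = 0.93/(2·0.9382) = 0.4956.
Damped frequency ω_d = ω_n√(1−ζ²) = 0.8148 rad/s, so peak time T_p = π/ω_d = 3.86 s.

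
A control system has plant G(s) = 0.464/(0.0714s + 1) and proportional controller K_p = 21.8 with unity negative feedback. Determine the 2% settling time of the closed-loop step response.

T_s ≈ 0.0257 s

Closed loop: T(s) = K_p·G/(1+K_p·G) = 10.12/(0.0714s + 1 + 10.12), with pole at s = −(1 + 10.12)/0.0714 = −155.7.
τ = 1/155.7 = 0.006424 s, so 2% settling time ≈ 4τ = 0.0257 s.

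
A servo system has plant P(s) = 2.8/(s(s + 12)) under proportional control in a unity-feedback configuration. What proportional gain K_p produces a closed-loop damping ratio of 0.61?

K_p = 34.6

Closed-loop characteristic equation: s² + 12s + K_p·2.8 = 0.
So ω_n = √(2.8K_p) and 2ζω_n = 12, giving ζ = 12/(2√(2.8K_p)).
Setting ζ = 0.61: √(2.8K_p) = 12/(2·0.61) = 9.836, so K_p = 96.75/2.8 = 34.6.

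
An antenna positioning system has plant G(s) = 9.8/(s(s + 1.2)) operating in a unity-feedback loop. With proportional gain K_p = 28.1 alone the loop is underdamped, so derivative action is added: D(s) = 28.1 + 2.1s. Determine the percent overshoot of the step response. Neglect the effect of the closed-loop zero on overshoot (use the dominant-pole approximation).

Forward path: (28.1 + 2.1s)·9.8/(s(s+1.2)). The closed-loop characteristic equation is s² + (1.2 + 9.8·2.1)s + 9.8·28.1 = 0.
That is s² + 21.78s + 275.4 = 0, so ω_n = 16.59 rad/s and ζ = 21.78/(2·16.59) = 0.6562.
%OS = 100·exp(−πζ/√(1−ζ²)) = 6.51%.

6.51%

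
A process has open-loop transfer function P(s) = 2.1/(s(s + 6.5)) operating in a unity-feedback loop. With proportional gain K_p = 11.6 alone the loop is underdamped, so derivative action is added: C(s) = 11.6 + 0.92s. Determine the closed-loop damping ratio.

Forward path: (11.6 + 0.92s)·2.1/(s(s+6.5)). The closed-loop characteristic equation is s² + (6.5 + 2.1·0.92)s + 2.1·11.6 = 0.
That is s² + 8.432s + 24.36 = 0, so ω_n = 4.936 rad/s and ζ = 8.432/(2·4.936) = 0.8542.

ζ = 0.854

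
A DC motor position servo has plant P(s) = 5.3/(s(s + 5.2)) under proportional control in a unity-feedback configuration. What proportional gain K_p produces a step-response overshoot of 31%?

From %OS = 100·exp(−πζ/√(1−ζ²)) = 31%, ζ = −ln(0.31)/√(π²+ln²(0.31)) = 0.3493.
Characteristic equation s² + 5.2s + 5.3K_p = 0 gives ζ = 5.2/(2√(5.3K_p)).
Setting ζ = 0.3493: √(5.3K_p) = 5.2/(2·0.3493) = 7.443, so K_p = 55.4/5.3 = 10.5.

K_p = 10.5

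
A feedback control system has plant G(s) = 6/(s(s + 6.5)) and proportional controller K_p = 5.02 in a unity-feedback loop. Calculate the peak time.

Closed-loop characteristic equation: s² + 6.5s + 30.12 = 0, so ω_n = 5.488 rad/s and ζ = 6.5/(2·5.488) = 0.5922.
Damped frequency ω_d = ω_n√(1−ζ²) = 4.422 rad/s, so peak time T_p = π/ω_d = 0.71 s.

T_p = 0.71 s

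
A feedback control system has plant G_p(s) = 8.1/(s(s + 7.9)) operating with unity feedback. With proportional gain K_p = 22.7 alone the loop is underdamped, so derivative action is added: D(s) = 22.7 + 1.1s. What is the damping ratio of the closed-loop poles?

ζ = 0.62

Forward path: (22.7 + 1.1s)·8.1/(s(s+7.9)). The closed-loop characteristic equation is s² + (7.9 + 8.1·1.1)s + 8.1·22.7 = 0.
That is s² + 16.81s + 183.9 = 0, so ω_n = 13.56 rad/s and ζ = 16.81/(2·13.56) = 0.6198.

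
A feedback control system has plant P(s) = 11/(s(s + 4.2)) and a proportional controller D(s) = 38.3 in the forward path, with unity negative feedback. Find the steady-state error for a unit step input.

0

The open loop D(s)P(s) has a pole at the origin (type 1), so the static position error constant is infinite and e_ss = 1/(1+∞) = 0.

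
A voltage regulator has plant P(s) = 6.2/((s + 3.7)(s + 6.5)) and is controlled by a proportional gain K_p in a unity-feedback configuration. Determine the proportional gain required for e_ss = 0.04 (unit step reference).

K_p = 93.1

The loop is type 0, so e_ss(step) = 1/(1 + K_pos) with K_pos = K_p·P(0).
P(0) = 0.2578. Require 1/(1 + K_p·0.2578) = 0.04, so 1 + 0.2578·K_p = 25.
K_p = (25 − 1)/0.2578 = 93.1.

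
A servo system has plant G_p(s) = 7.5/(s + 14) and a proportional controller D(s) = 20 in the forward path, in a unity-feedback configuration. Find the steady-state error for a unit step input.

0.0854

The loop is type 0. Static position error constant K_pos = D(0)·G_p(0) = 20·0.5357 = 10.71.
Steady-state error to a unit step: e_ss = 1/(1+K_pos) = 1/11.71 = 0.0854.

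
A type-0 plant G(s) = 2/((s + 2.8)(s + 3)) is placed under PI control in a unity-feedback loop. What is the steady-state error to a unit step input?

The PI controller's integrator makes the forward path type 1, so e_ss to a step is zero.

0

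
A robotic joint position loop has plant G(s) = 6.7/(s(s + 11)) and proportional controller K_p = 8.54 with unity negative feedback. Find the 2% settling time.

T_s ≈ 0.727 s

The closed-loop denominator s² + 11s + 57.22 gives ω_n = √57.22 = 7.564 and ζ = 11/(2ω_n) = 0.7271.
2% settling time T_s ≈ 4/(ζω_n) = 4/5.5 = 0.727 s.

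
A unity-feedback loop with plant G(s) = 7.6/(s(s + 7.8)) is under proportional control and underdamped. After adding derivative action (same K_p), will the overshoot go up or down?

With PD the characteristic equation becomes s² + (a + K·K_d)s + K·K_p = 0; the damping term grows, ζ rises, overshoot falls.

decrease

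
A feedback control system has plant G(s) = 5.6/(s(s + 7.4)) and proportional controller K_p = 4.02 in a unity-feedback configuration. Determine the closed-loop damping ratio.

With unity feedback the closed-loop characteristic equation is s² + 7.4s + 4.02·5.6 = s² + 7.4s + 22.51 = 0.
So ω_n² = 22.51 ⇒ ω_n = 4.745 rad/s, and ζ = 7.4/(2ω_n) = 0.78.

ζ = 0.78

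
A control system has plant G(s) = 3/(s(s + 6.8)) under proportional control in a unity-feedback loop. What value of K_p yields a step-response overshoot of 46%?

K_p = 66.9

From %OS = 100·exp(−πζ/√(1−ζ²)) = 46%, ζ = −ln(0.46)/√(π²+ln²(0.46)) = 0.24.
Characteristic equation s² + 6.8s + 3K_p = 0 gives ζ = 6.8/(2√(3K_p)).
Setting ζ = 0.24: √(3K_p) = 6.8/(2·0.24) = 14.17, so K_p = 200.8/3 = 66.9.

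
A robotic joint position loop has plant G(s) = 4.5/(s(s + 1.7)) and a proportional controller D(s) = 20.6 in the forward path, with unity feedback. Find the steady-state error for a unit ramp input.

The loop has one pole at the origin (type 1). Velocity error constant K_v = lim_{s→0} s·D(s)G(s) = 20.6·4.5/1.7 = 54.53.
Steady-state error to a unit ramp: e_ss = 1/K_v = 0.0183.

0.0183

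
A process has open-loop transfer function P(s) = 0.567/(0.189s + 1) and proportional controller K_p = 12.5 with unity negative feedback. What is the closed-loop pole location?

Closed loop: T(s) = K_p·P/(1+K_p·P) = 7.087/(0.189s + 1 + 7.087), with pole at s = −(1 + 7.087)/0.189 = −42.79.

s = -42.79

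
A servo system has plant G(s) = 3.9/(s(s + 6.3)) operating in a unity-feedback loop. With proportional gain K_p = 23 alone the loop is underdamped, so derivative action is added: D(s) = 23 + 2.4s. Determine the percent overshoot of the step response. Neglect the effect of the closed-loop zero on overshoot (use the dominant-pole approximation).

0.989%

Forward path: (23 + 2.4s)·3.9/(s(s+6.3)). The closed-loop characteristic equation is s² + (6.3 + 3.9·2.4)s + 3.9·23 = 0.
That is s² + 15.66s + 89.7 = 0, so ω_n = 9.471 rad/s and ζ = 15.66/(2·9.471) = 0.8267.
%OS = 100·exp(−πζ/√(1−ζ²)) = 0.989%.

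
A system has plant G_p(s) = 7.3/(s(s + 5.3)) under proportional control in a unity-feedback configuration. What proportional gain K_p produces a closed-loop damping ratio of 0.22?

Closed-loop characteristic equation: s² + 5.3s + K_p·7.3 = 0.
So ω_n = √(7.3K_p) and 2ζω_n = 5.3, giving ζ = 5.3/(2√(7.3K_p)).
Setting ζ = 0.22: √(7.3K_p) = 5.3/(2·0.22) = 12.05, so K_p = 145.1/7.3 = 19.9.

K_p = 19.9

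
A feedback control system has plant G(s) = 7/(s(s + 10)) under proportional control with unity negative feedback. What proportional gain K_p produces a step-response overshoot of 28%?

K_p = 25.3

From %OS = 100·exp(−πζ/√(1−ζ²)) = 28%, ζ = −ln(0.28)/√(π²+ln²(0.28)) = 0.3755.
Characteristic equation s² + 10s + 7K_p = 0 gives ζ = 10/(2√(7K_p)).
Setting ζ = 0.3755: √(7K_p) = 10/(2·0.3755) = 13.31, so K_p = 177.3/7 = 25.3.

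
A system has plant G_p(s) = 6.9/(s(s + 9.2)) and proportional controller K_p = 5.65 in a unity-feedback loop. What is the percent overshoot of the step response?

The closed-loop denominator s² + 9.2s + 38.99 gives ω_n = √38.99 = 6.244 and ζ = 9.2/(2ω_n) = 0.7367.
%OS = 100·exp(−πζ/√(1−ζ²)) = 100·exp(−π·0.7367/√0.4572) = 3.26%.

3.26%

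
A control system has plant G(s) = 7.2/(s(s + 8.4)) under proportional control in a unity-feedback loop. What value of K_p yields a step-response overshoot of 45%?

K_p = 40.4

From %OS = 100·exp(−πζ/√(1−ζ²)) = 45%, ζ = −ln(0.45)/√(π²+ln²(0.45)) = 0.2463.
Characteristic equation s² + 8.4s + 7.2K_p = 0 gives ζ = 8.4/(2√(7.2K_p)).
Setting ζ = 0.2463: √(7.2K_p) = 8.4/(2·0.2463) = 17.05, so K_p = 290.7/7.2 = 40.4.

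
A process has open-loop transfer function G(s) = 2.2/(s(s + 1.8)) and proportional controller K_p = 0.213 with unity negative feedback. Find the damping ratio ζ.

1 + K_p·G(s) = 0 gives s² + 1.8s + 0.4686 = 0.
So ω_n² = 0.4686 ⇒ ω_n = 0.6845 rad/s, and ζ = 1.8/(2ω_n) = 1.31.

ζ = 1.31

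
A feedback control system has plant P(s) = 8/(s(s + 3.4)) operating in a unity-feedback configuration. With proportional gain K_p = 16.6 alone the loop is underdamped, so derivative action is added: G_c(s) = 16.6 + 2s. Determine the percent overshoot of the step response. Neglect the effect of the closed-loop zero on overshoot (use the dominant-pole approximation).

Forward path: (16.6 + 2s)·8/(s(s+3.4)). The closed-loop characteristic equation is s² + (3.4 + 8·2)s + 8·16.6 = 0.
That is s² + 19.4s + 132.8 = 0, so ω_n = 11.52 rad/s and ζ = 19.4/(2·11.52) = 0.8417.
%OS = 100·exp(−πζ/√(1−ζ²)) = 0.746%.

0.746%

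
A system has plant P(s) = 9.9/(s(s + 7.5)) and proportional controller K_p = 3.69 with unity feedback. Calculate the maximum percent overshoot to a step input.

8.33%

From 1 + K_pP(s) = 0: s² + 7.5s + 36.53 = 0 ⇒ ω_n = 6.044, ζ = 0.6204.
%OS = 100·exp(−πζ/√(1−ζ²)) = 100·exp(−π·0.6204/√0.6151) = 8.33%.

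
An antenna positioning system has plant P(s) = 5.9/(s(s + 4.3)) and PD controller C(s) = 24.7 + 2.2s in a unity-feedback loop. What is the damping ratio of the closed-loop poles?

Forward path: (24.7 + 2.2s)·5.9/(s(s+4.3)). The closed-loop characteristic equation is s² + (4.3 + 5.9·2.2)s + 5.9·24.7 = 0.
That is s² + 17.28s + 145.7 = 0, so ω_n = 12.07 rad/s and ζ = 17.28/(2·12.07) = 0.7157.

ζ = 0.716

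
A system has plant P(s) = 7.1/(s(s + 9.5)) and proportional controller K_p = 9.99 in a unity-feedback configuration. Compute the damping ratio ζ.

1 + K_p·P(s) = 0 gives s² + 9.5s + 70.93 = 0.
So ω_n² = 70.93 ⇒ ω_n = 8.422 rad/s, and ζ = 9.5/(2ω_n) = 0.564.

ζ = 0.564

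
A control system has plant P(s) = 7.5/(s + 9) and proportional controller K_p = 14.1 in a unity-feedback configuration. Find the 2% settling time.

T_s ≈ 0.0349 s

Closed-loop transfer function: T(s) = K_p·P(s)/(1 + K_p·P(s)) = 105.8/(s + 9 + 105.8) = 105.8/(s + 114.8).
Time constant τ = 1/114.8 = 0.008715 s, so the 2% settling time is about 4τ = 0.0349 s.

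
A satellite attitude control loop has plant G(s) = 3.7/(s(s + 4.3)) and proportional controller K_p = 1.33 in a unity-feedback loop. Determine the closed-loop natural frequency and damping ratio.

ω_n = 2.22 rad/s, ζ = 0.969

1 + K_p·G(s) = 0 gives s² + 4.3s + 4.921 = 0.
Matching s² + 2ζω_n s + ω_n²: ω_n = √4.921 = 2.218 rad/s and 2ζω_n = 4.3, so ζ = 4.3/(2·2.218) = 0.969.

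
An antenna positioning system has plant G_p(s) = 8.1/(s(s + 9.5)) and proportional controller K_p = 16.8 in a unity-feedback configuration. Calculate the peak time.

Closed-loop characteristic equation: s² + 9.5s + 136.1 = 0, so ω_n = 11.67 rad/s and ζ = 9.5/(2·11.67) = 0.4072.
Damped frequency ω_d = ω_n√(1−ζ²) = 10.65 rad/s, so peak time T_p = π/ω_d = 0.295 s.

T_p = 0.295 s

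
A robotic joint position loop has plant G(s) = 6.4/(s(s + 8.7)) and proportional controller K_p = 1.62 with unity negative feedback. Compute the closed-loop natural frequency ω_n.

The closed-loop denominator is s(s+8.7) + 1.62·6.4 = s² + 8.7s + 10.37.
So ω_n² = 10.37 ⇒ ω_n = 3.22 rad/s, and ζ = 8.7/(2ω_n) = 1.35.

ω_n = 3.22 rad/s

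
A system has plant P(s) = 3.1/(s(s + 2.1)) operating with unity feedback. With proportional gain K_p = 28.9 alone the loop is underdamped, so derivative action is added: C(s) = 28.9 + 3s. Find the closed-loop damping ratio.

Forward path: (28.9 + 3s)·3.1/(s(s+2.1)). The closed-loop characteristic equation is s² + (2.1 + 3.1·3)s + 3.1·28.9 = 0.
That is s² + 11.4s + 89.59 = 0, so ω_n = 9.465 rad/s and ζ = 11.4/(2·9.465) = 0.6022.

ζ = 0.602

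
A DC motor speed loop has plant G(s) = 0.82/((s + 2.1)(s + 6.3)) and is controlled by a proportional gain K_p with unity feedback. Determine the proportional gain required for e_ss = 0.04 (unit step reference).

Steady-state error for a unit step on this type-0 loop is 1/(1 + K_p·G(0)).
G(0) = 0.06198. Require 1/(1 + K_p·0.06198) = 0.04, so 1 + 0.06198·K_p = 25.
K_p = (25 − 1)/0.06198 = 387.

K_p = 387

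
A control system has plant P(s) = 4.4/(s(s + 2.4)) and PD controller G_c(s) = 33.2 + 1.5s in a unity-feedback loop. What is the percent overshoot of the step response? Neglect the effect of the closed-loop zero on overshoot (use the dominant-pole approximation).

28.4%

Forward path: (33.2 + 1.5s)·4.4/(s(s+2.4)). The closed-loop characteristic equation is s² + (2.4 + 4.4·1.5)s + 4.4·33.2 = 0.
That is s² + 9s + 146.1 = 0, so ω_n = 12.09 rad/s and ζ = 9/(2·12.09) = 0.3723.
%OS = 100·exp(−πζ/√(1−ζ²)) = 28.4%.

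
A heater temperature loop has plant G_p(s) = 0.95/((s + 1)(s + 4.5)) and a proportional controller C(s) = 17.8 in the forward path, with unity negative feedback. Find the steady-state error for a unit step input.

0.21

The loop is type 0. Static position error constant K_pos = C(0)·G_p(0) = 17.8·0.2111 = 3.758.
Steady-state error to a unit step: e_ss = 1/(1+K_pos) = 1/4.758 = 0.21.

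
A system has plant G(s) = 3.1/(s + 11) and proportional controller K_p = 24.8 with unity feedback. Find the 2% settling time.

T_s ≈ 0.0455 s

Closed-loop transfer function: T(s) = K_p·G(s)/(1 + K_p·G(s)) = 76.88/(s + 11 + 76.88) = 76.88/(s + 87.88).
Time constant τ = 1/87.88 = 0.01138 s, so the 2% settling time is about 4τ = 0.0455 s.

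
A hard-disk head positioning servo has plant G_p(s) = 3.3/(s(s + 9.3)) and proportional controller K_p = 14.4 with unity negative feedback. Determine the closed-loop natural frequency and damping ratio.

With unity feedback the closed-loop characteristic equation is s² + 9.3s + 14.4·3.3 = s² + 9.3s + 47.52 = 0.
Matching s² + 2ζω_n s + ω_n²: ω_n = √47.52 = 6.893 rad/s and 2ζω_n = 9.3, so ζ = 9.3/(2·6.893) = 0.675.

ω_n = 6.89 rad/s, ζ = 0.675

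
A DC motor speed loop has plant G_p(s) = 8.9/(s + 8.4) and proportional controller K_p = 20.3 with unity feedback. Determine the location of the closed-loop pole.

s = -189.1

Closed-loop transfer function: T(s) = K_p·G_p(s)/(1 + K_p·G_p(s)) = 180.7/(s + 8.4 + 180.7) = 180.7/(s + 189.1).
The closed-loop pole is at s = −189.1.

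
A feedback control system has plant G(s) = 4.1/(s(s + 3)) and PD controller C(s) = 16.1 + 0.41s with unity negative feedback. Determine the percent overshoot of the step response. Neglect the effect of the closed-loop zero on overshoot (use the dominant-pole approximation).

Forward path: (16.1 + 0.41s)·4.1/(s(s+3)). The closed-loop characteristic equation is s² + (3 + 4.1·0.41)s + 4.1·16.1 = 0.
That is s² + 4.681s + 66.01 = 0, so ω_n = 8.125 rad/s and ζ = 4.681/(2·8.125) = 0.2881.
%OS = 100·exp(−πζ/√(1−ζ²)) = 38.9%.

38.9%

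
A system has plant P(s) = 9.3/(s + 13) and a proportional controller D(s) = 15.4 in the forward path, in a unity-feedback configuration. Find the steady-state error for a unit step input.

The loop is type 0. Static position error constant K_pos = D(0)·P(0) = 15.4·0.7154 = 11.02.
Steady-state error to a unit step: e_ss = 1/(1+K_pos) = 1/12.02 = 0.0832.

0.0832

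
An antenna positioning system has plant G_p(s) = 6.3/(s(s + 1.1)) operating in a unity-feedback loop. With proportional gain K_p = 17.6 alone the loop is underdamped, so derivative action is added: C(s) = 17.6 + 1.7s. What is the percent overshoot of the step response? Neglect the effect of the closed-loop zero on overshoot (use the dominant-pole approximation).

Forward path: (17.6 + 1.7s)·6.3/(s(s+1.1)). The closed-loop characteristic equation is s² + (1.1 + 6.3·1.7)s + 6.3·17.6 = 0.
That is s² + 11.81s + 110.9 = 0, so ω_n = 10.53 rad/s and ζ = 11.81/(2·10.53) = 0.5608.
%OS = 100·exp(−πζ/√(1−ζ²)) = 11.9%.

11.9%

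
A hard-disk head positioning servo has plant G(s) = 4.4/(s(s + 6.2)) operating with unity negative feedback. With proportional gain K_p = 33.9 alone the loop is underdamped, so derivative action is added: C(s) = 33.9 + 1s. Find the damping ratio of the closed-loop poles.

Forward path: (33.9 + 1s)·4.4/(s(s+6.2)). The closed-loop characteristic equation is s² + (6.2 + 4.4·1)s + 4.4·33.9 = 0.
That is s² + 10.6s + 149.2 = 0, so ω_n = 12.21 rad/s and ζ = 10.6/(2·12.21) = 0.434.

ζ = 0.434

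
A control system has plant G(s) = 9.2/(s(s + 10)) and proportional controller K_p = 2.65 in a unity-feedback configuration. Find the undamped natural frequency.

1 + K_p·G(s) = 0 gives s² + 10s + 24.38 = 0.
So ω_n² = 24.38 ⇒ ω_n = 4.938 rad/s, and ζ = 10/(2ω_n) = 1.01.

ω_n = 4.94 rad/s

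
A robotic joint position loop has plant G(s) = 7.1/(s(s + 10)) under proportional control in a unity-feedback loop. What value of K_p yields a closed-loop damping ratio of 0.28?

K_p = 44.9

Closed-loop characteristic equation: s² + 10s + K_p·7.1 = 0.
So ω_n = √(7.1K_p) and 2ζω_n = 10, giving ζ = 10/(2√(7.1K_p)).
Setting ζ = 0.28: √(7.1K_p) = 10/(2·0.28) = 17.86, so K_p = 318.9/7.1 = 44.9.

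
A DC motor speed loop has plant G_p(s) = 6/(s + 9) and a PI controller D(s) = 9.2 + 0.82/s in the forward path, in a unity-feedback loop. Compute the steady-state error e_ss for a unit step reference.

0

The open loop D(s)G_p(s) has a pole at the origin (type 1), so the static position error constant is infinite and e_ss = 1/(1+∞) = 0.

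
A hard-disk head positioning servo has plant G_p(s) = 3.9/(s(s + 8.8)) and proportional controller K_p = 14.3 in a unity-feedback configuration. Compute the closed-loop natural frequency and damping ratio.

ω_n = 7.47 rad/s, ζ = 0.589

With unity feedback the closed-loop characteristic equation is s² + 8.8s + 14.3·3.9 = s² + 8.8s + 55.77 = 0.
So ω_n² = 55.77 ⇒ ω_n = 7.468 rad/s, and ζ = 8.8/(2ω_n) = 0.589.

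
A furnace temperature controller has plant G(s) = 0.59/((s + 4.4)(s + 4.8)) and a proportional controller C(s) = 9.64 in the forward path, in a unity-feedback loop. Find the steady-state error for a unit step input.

The loop is type 0. Static position error constant K_pos = C(0)·G(0) = 9.64·0.02794 = 0.2693.
Steady-state error to a unit step: e_ss = 1/(1+K_pos) = 1/1.269 = 0.788.

0.788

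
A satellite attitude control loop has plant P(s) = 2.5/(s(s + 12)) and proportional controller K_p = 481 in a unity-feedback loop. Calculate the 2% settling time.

T_s ≈ 0.667 s

Closed-loop characteristic equation: s² + 12s + 1202 = 0, so ω_n = 34.68 rad/s and ζ = 12/(2·34.68) = 0.173.
2% settling time T_s ≈ 4/(ζω_n) = 4/6 = 0.667 s.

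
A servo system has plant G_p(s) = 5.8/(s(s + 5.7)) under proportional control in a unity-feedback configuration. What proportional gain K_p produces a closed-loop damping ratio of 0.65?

K_p = 3.31

Closed-loop characteristic equation: s² + 5.7s + K_p·5.8 = 0.
So ω_n = √(5.8K_p) and 2ζω_n = 5.7, giving ζ = 5.7/(2√(5.8K_p)).
Setting ζ = 0.65: √(5.8K_p) = 5.7/(2·0.65) = 4.385, so K_p = 19.22/5.8 = 3.31.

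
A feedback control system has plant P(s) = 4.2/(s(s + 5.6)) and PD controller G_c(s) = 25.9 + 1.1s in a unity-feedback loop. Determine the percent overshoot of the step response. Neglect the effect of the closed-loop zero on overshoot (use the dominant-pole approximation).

Forward path: (25.9 + 1.1s)·4.2/(s(s+5.6)). The closed-loop characteristic equation is s² + (5.6 + 4.2·1.1)s + 4.2·25.9 = 0.
That is s² + 10.22s + 108.8 = 0, so ω_n = 10.43 rad/s and ζ = 10.22/(2·10.43) = 0.4899.
%OS = 100·exp(−πζ/√(1−ζ²)) = 17.1%.

17.1%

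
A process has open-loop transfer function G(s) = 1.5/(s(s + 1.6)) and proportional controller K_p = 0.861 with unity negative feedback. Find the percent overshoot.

The closed-loop denominator s² + 1.6s + 1.292 gives ω_n = √1.292 = 1.136 and ζ = 1.6/(2ω_n) = 0.704.
%OS = 100·exp(−πζ/√(1−ζ²)) = 100·exp(−π·0.704/√0.5045) = 4.44%.

4.44%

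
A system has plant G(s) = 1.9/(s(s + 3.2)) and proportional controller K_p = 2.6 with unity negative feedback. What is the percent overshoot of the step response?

The closed-loop denominator s² + 3.2s + 4.94 gives ω_n = √4.94 = 2.223 and ζ = 3.2/(2ω_n) = 0.7199.
%OS = 100·exp(−πζ/√(1−ζ²)) = 100·exp(−π·0.7199/√0.4818) = 3.85%.

3.85%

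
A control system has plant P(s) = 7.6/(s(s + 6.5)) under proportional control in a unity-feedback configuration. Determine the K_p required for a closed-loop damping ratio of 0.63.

Closed-loop characteristic equation: s² + 6.5s + K_p·7.6 = 0.
So ω_n = √(7.6K_p) and 2ζω_n = 6.5, giving ζ = 6.5/(2√(7.6K_p)).
Setting ζ = 0.63: √(7.6K_p) = 6.5/(2·0.63) = 5.159, so K_p = 26.61/7.6 = 3.5.

K_p = 3.5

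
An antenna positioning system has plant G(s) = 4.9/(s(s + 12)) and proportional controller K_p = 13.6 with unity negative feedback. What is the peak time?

T_p = 0.568 s

From 1 + K_pG(s) = 0: s² + 12s + 66.64 = 0 ⇒ ω_n = 8.163, ζ = 0.735.
Damped frequency ω_d = ω_n√(1−ζ²) = 5.535 rad/s, so peak time T_p = π/ω_d = 0.568 s.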